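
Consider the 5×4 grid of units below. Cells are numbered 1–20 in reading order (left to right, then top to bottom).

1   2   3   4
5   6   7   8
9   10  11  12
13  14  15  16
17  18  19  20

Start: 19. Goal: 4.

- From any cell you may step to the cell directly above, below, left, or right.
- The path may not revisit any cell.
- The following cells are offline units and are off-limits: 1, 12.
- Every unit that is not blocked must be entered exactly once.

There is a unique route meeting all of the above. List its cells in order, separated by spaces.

Need to visit all 18 open cells exactly once, starting at 19 and ending at 4.
Route from 19: right to 20, up to 16, left to 15, up to 11, left to 10, 2× down (reaching 18), left to 17, 3× up (reaching 5), right to 6, up to 2, right to 3, down to 7, right to 8, up to 4 — 17 moves in all.
Check: all 18 open cells covered.

19 20 16 15 11 10 14 18 17 13 9 5 6 2 3 7 8 4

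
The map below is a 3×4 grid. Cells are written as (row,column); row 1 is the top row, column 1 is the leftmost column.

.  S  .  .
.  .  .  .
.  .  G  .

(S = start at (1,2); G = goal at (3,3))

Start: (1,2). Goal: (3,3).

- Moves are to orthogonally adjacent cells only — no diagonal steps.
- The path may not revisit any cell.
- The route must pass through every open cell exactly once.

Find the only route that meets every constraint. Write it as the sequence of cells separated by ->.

Need to visit all 12 open cells exactly once, starting at (1,2) and ending at (3,3).
Route from (1,2): left to (1,1), 2× down (reaching (3,1)), right to (3,2), up to (2,2), right to (2,3), up to (1,3), right to (1,4), 2× down (reaching (3,4)), left to (3,3) — 11 moves in all.
Check: all 12 open cells covered.

(1,2) -> (1,1) -> (2,1) -> (3,1) -> (3,2) -> (2,2) -> (2,3) -> (1,3) -> (1,4) -> (2,4) -> (3,4) -> (3,3)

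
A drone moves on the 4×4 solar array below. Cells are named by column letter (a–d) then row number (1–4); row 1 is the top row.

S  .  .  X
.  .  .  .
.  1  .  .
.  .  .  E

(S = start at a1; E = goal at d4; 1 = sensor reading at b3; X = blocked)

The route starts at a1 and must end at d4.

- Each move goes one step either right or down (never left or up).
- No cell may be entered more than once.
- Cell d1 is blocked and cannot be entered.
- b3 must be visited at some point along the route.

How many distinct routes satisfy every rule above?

A right/down-only route from a1 to d4 makes exactly 3 down-moves and 3 right-moves in some order.
With no other constraints that would be C(6,3) = 20 routes.
Split at b3 and multiply the segment counts (each segment already excludes blocked cells): a1→b3: 3; b3→d4: 3; product = 9.
That gives 9 routes.

9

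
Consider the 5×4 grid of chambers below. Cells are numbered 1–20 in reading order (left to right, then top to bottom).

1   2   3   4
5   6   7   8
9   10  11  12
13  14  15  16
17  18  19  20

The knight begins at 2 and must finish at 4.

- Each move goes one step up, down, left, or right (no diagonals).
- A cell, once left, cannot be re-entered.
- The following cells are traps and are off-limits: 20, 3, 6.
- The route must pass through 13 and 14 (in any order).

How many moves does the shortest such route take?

Any route passes through 13 and 14 in some order between 2 and 4. Summing Manhattan distances along each leg and taking the cheapest ordering (2 → 13 → 14 → 4) gives a lower bound of 4 + 1 + 5 = 10 moves.
A route of 10 moves achieves this: 2 → 1 → 5 → 9 → 13 → 14 → 10 → 11 → 7 → 8 → 4.
Since 10 matches the lower bound, it is optimal.

10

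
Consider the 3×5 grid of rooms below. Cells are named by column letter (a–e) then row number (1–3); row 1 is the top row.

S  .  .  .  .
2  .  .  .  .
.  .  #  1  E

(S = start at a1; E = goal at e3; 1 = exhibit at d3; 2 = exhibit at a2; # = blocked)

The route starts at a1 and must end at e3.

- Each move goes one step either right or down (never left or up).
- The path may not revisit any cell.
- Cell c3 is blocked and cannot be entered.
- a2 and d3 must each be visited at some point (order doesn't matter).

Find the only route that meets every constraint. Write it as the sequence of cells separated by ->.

Moves only go right or down, so the column and row indices never decrease.
Route from a1: down 1 to a2, right 3 to d2, down 1 to d3, right 1 to e3 — 6 moves in all.
Check: all required cells visited.

a1 -> a2 -> b2 -> c2 -> d2 -> d3 -> e3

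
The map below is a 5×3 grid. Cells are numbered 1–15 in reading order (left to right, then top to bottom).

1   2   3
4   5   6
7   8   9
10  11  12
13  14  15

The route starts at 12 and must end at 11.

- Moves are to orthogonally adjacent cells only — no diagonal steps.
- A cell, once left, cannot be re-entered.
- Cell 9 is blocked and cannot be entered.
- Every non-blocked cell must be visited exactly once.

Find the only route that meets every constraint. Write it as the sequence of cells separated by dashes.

Need to visit all 14 open cells exactly once, starting at 12 and ending at 11.
Cell 1 has only two open neighbours (4 and 2), so the path must pass straight through it: one of those is the cell it's entered from and the other is where it exits.
Route from 12: down 1 to 15, left 2 to 13, up 4 to 1, right 2 to 3, down 1 to 6, left 1 to 5, down 2 to 11 — 13 moves in all.
Check: all 14 open cells covered.

12 - 15 - 14 - 13 - 10 - 7 - 4 - 1 - 2 - 3 - 6 - 5 - 8 - 11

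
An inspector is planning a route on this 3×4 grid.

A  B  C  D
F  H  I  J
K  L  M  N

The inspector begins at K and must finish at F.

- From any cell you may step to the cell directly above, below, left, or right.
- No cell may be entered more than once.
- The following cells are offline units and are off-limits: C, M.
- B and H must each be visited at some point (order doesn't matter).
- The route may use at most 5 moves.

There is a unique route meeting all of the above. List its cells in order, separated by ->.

Any route must reach B and H and still end at F within 5 moves, so the order of the required stops is forced.
Route from K: right 1 to L, up 2 to B, left 1 to A, down 1 to F — 5 moves in all.
Check: all required cells visited; 5 ≤ 5 moves.

K -> L -> H -> B -> A -> F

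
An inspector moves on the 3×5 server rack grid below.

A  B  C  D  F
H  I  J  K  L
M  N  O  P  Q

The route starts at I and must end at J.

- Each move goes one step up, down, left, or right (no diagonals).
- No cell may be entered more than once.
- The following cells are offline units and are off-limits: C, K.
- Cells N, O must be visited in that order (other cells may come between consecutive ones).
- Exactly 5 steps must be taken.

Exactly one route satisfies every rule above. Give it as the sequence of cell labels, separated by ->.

The waypoints must appear in the order N, O, with no cell reused.
Route from I: left 1 to H, down 1 to M, right 2 to O, up 1 to J — 5 moves in all.
Check: order respected (N at step 3, O at step 4); 5 moves as required.

I -> H -> M -> N -> O -> J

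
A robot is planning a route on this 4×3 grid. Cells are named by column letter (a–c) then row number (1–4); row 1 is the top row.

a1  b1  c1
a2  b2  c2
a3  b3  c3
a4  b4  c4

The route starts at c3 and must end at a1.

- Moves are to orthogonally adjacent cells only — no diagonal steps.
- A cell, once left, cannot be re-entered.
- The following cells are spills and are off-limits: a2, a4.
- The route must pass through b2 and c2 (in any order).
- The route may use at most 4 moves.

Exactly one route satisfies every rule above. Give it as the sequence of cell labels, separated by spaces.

c3 c2 b2 b1 a1

The budget equals the shortest possible length, so every move has to be on a shortest route through the required cells.
Route from c3: up 1 to c2, left 1 to b2, up 1 to b1, left 1 to a1 — 4 moves in all.
Check: all required cells visited; 4 ≤ 4 moves.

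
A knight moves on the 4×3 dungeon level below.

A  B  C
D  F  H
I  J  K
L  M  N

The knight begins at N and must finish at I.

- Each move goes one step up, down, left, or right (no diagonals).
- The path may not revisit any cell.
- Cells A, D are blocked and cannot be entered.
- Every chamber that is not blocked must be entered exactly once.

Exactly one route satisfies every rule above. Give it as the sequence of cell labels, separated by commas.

Need to visit all 10 open cells exactly once, starting at N and ending at I.
Cell B has only two open neighbours (F and C), so the path must pass straight through it: one of those is the cell it's entered from and the other is where it exits.
Route from N: 3× up (reaching C), left to B, 3× down (reaching M), left to L, up to I — 9 moves in all.
Check: all 10 open cells covered.

N, K, H, C, B, F, J, M, L, I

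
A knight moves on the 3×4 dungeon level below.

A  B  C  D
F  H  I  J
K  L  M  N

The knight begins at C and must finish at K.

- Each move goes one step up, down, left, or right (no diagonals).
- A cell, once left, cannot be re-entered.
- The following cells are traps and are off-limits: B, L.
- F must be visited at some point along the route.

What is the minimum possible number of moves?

Any route passes through F somewhere between C and K. Summing Manhattan distances along the two legs (C → F → K) gives a lower bound of 3 + 1 = 4 moves.
A route of 4 moves achieves this: C → I → H → F → K.
Since 4 matches the lower bound, it is optimal.

4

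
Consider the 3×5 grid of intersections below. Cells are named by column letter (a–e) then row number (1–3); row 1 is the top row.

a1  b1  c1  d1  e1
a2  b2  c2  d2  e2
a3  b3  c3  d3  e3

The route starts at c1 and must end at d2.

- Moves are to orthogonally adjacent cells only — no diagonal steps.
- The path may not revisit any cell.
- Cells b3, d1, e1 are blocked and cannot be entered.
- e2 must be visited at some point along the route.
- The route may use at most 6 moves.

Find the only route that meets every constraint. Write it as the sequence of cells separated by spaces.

Any route must reach e2 and still end at d2 within 6 moves, so the order of the required stops is forced.
Route from c1: down 2 to c3, right 2 to e3, up 1 to e2, left 1 to d2 — 6 moves in all.
Check: all required cells visited; 6 ≤ 6 moves.

c1 c2 c3 d3 e3 e2 d2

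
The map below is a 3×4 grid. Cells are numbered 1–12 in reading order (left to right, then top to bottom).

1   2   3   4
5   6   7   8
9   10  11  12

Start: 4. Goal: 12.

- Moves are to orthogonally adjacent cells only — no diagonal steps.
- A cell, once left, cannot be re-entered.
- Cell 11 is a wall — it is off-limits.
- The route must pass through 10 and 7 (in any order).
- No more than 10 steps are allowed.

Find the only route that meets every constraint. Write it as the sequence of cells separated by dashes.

4 - 3 - 2 - 1 - 5 - 9 - 10 - 6 - 7 - 8 - 12

The budget equals the shortest possible length, so every move has to be on a shortest route through the required cells.
Route from 4: left 3 to 1, down 2 to 9, right 1 to 10, up 1 to 6, right 2 to 8, down 1 to 12 — 10 moves in all.
Check: all required cells visited; 10 ≤ 10 moves.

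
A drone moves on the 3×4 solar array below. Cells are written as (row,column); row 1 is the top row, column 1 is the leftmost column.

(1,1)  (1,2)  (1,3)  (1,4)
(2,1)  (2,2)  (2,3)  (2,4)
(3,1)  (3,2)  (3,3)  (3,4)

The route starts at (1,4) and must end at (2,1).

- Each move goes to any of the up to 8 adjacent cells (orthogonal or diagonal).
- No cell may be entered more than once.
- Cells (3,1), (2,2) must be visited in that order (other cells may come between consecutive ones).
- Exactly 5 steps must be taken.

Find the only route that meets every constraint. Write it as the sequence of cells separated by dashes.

The waypoints must appear in the order (3,1), (2,2), with no cell reused.
Route from (1,4): 2× down-left (reaching (3,2)), left to (3,1), up-right to (2,2), left to (2,1) — 5 moves in all.
Check: order respected ((3,1) at step 3, (2,2) at step 4); 5 moves as required.

(1,4) - (2,3) - (3,2) - (3,1) - (2,2) - (2,1)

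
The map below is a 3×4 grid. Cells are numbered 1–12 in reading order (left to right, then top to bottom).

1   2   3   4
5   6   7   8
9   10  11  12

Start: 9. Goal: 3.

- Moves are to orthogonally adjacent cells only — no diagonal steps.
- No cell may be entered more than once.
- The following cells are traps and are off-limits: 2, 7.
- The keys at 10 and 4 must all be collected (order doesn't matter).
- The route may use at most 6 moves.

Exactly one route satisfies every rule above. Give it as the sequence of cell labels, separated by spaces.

9 10 11 12 8 4 3

Any route must reach 10 and 4 and still end at 3 within 6 moves, so the order of the required stops is forced.
Route from 9: right 3 to 12, up 2 to 4, left 1 to 3 — 6 moves in all.
Check: all required cells visited; 6 ≤ 6 moves.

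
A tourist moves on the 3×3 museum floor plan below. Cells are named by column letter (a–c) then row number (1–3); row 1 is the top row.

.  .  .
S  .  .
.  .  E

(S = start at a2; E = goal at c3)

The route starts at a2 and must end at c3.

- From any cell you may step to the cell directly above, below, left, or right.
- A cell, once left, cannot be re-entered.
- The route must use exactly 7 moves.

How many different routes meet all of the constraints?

Need simple routes of exactly 7 moves from a2 to c3 (Manhattan distance 3, so 2 moves are spent on a detour and 2 undoing it).
Enumerating: a2 a1 b1 c1 c2 b2 b3 c3 | a2 a3 b3 b2 b1 c1 c2 c3.
That gives 2 routes.

2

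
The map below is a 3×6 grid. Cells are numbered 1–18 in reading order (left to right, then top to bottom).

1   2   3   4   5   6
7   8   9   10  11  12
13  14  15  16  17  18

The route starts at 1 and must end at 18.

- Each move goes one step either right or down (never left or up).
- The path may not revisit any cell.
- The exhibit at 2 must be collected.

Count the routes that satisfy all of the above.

A right/down-only route from 1 to 18 makes exactly 2 down-moves and 5 right-moves in some order.
With no other constraints that would be C(7,2) = 21 routes.
Split at 2 and multiply the segment counts: 1→2: 1; 2→18: 15; product = 15.
That gives 15 routes.

15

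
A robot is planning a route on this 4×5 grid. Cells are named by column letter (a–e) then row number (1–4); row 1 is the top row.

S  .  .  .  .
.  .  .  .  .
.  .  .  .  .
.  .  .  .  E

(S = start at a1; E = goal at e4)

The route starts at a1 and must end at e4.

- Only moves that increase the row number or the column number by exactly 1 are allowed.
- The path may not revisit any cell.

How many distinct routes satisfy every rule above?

35

A right/down-only route from a1 to e4 makes exactly 3 down-moves and 4 right-moves in some order.
With no other constraints that would be C(7,3) = 35 routes.
That gives 35 routes.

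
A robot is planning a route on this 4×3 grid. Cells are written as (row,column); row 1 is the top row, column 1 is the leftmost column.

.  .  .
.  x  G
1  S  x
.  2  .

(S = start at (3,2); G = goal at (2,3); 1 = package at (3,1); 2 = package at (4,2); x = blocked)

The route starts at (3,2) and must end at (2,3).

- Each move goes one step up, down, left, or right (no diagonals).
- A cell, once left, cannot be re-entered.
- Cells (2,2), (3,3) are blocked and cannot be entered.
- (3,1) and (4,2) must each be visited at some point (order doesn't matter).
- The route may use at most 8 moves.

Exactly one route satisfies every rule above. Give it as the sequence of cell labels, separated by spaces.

The 8-move cap with required stops at (3,1), (4,2) leaves no slack for detours.
Route from (3,2): down to (4,2), left to (4,1), 3× up (reaching (1,1)), 2× right (reaching (1,3)), down to (2,3) — 8 moves in all.
Check: all required cells visited; 8 ≤ 8 moves.

(3,2) (4,2) (4,1) (3,1) (2,1) (1,1) (1,2) (1,3) (2,3)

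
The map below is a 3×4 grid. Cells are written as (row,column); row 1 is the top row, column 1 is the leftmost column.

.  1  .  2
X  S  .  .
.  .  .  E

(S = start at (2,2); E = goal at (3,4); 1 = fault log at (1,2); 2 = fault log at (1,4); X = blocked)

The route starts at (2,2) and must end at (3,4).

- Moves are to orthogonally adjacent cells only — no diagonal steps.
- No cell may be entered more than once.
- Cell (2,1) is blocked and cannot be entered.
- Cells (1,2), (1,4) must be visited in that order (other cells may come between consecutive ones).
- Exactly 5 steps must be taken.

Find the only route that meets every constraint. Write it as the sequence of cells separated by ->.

The waypoints must appear in the order (1,2), (1,4), with no cell reused.
Route from (2,2): up 1 to (1,2), right 2 to (1,4), down 2 to (3,4) — 5 moves in all.
Check: order respected (1 at step 1, 2 at step 3); 5 moves as required.

(2,2) -> (1,2) -> (1,3) -> (1,4) -> (2,4) -> (3,4)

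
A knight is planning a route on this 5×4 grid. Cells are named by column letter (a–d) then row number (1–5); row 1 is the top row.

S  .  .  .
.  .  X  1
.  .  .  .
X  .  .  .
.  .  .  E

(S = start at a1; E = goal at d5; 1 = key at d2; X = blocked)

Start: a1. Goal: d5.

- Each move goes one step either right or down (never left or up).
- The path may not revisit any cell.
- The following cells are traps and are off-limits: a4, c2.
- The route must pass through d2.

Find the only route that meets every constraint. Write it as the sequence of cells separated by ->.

a1 -> b1 -> c1 -> d1 -> d2 -> d3 -> d4 -> d5

Moves only go right or down, so the column and row indices never decrease.
Route from a1: right 3 to d1, down 4 to d5 — 7 moves in all.
Check: all required cells visited.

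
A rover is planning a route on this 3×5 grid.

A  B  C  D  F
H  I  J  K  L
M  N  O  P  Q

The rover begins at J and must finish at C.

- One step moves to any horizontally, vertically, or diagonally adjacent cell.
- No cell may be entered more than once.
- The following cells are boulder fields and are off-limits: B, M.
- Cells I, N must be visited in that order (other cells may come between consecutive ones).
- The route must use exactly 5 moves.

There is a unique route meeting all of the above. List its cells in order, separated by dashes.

J - I - N - O - K - C

The waypoints must appear in the order I, N, with no cell reused.
Route from J: left 1 to I, down 1 to N, right 1 to O, up-right 1 to K, up-left 1 to C — 5 moves in all.
Check: order respected (I at step 1, N at step 2); 5 moves as required.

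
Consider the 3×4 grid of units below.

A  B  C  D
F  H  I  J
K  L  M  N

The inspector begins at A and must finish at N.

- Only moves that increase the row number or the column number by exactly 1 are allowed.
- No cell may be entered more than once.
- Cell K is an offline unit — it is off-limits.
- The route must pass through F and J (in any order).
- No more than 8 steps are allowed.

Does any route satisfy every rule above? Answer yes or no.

yes

One route that works: A → F → H → I → J → N.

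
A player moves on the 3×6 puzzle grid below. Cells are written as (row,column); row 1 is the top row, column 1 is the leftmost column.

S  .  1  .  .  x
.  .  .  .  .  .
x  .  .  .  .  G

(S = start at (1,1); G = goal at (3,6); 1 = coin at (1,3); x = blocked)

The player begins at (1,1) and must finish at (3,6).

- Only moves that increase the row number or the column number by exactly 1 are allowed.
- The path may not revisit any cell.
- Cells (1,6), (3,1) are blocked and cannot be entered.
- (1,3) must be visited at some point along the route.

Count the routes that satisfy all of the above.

9

A right/down-only route from (1,1) to (3,6) makes exactly 2 down-moves and 5 right-moves in some order.
With no other constraints that would be C(7,2) = 21 routes.
Split at (1,3) and multiply the segment counts (each segment already excludes blocked cells): (1,1)→(1,3): 1; (1,3)→(3,6): 9; product = 9.
That gives 9 routes.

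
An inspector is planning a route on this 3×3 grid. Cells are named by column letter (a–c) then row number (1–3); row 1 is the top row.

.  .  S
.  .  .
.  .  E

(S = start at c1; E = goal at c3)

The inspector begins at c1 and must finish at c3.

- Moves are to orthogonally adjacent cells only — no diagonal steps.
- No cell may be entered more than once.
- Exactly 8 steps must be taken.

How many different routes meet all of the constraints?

2

Need simple routes of exactly 8 moves from c1 to c3 (Manhattan distance 2, so 3 moves are spent on a detour and 3 undoing it).
Enumerating: c1 c2 b2 b1 a1 a2 a3 b3 c3 | c1 b1 a1 a2 a3 b3 b2 c2 c3.
That gives 2 routes.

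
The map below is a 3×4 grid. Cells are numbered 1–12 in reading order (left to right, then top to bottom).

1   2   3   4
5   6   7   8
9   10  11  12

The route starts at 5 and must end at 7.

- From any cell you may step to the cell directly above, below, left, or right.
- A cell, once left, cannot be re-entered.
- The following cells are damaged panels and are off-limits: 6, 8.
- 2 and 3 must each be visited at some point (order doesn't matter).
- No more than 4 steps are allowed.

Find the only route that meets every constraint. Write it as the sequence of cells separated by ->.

5 -> 1 -> 2 -> 3 -> 7

The budget equals the shortest possible length, so every move has to be on a shortest route through the required cells.
Route from 5: up 1 to 1, right 2 to 3, down 1 to 7 — 4 moves in all.
Check: all required cells visited; 4 ≤ 4 moves.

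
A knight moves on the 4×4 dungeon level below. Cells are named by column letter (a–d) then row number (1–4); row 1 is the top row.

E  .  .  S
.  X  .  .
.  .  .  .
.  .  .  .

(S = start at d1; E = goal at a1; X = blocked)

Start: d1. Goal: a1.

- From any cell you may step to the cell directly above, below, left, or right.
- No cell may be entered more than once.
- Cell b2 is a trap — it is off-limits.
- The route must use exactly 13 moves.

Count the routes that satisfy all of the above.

Need simple routes of exactly 13 moves from d1 to a1 (Manhattan distance 3, so 5 moves are spent on a detour and 5 undoing it).
Enumerating: d1 d2 d3 d4 c4 b4 a4 a3 b3 c3 c2 c1 b1 a1 | d1 c1 c2 d2 d3 d4 c4 c3 b3 b4 a4 a3 a2 a1.
That gives 2 routes.

2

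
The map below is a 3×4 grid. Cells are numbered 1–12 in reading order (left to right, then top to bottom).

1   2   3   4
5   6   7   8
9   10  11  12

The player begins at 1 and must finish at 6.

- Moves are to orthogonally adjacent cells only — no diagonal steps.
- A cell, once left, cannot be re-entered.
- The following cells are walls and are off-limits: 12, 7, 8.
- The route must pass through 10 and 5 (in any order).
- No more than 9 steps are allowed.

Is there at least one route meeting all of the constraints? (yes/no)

One route that works: 1 → 5 → 9 → 10 → 6.

yes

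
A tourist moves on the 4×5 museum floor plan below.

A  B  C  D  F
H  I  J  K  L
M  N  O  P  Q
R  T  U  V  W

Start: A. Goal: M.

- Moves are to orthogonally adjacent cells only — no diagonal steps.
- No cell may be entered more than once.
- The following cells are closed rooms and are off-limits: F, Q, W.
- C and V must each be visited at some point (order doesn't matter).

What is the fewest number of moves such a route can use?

10

Any route passes through C and V in some order between A and M. Summing Manhattan distances along each leg and taking the cheapest ordering (A → C → V → M) gives a lower bound of 2 + 4 + 4 = 10 moves.
A route of 10 moves achieves this: A → B → C → J → O → P → V → U → T → N → M.
Since 10 matches the lower bound, it is optimal.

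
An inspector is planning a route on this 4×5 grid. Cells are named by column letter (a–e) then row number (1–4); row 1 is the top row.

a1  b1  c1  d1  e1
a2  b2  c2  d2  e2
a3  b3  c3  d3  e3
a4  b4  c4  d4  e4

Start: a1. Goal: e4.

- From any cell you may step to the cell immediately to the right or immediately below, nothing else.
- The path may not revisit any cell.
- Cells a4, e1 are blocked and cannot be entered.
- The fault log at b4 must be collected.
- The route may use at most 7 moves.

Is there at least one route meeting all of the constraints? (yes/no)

One route that works: a1 → a2 → a3 → b3 → b4 → c4 → d4 → e4.

yes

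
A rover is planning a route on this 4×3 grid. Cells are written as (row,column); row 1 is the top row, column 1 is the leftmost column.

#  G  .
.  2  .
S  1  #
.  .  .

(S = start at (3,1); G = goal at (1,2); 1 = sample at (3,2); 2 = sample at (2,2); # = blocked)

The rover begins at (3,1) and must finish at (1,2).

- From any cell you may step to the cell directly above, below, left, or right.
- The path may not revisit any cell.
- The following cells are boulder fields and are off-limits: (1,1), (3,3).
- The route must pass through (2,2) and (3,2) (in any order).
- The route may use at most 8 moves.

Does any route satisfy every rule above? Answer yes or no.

yes

One route that works: (3,1) → (3,2) → (2,2) → (1,2).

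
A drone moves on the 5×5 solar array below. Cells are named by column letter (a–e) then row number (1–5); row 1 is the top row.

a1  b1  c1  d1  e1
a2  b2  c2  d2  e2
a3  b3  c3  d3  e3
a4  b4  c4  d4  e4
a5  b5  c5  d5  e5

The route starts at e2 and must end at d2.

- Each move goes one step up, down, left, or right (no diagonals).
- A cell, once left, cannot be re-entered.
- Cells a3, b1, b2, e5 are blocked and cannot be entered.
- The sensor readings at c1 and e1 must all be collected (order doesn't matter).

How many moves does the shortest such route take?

Any route passes through c1 and e1 in some order between e2 and d2. Summing Manhattan distances along each leg and taking the cheapest ordering (e2 → e1 → c1 → d2) gives a lower bound of 1 + 2 + 2 = 5 moves.
A route of 5 moves achieves this: e2 → e1 → d1 → c1 → c2 → d2.
Since 5 matches the lower bound, it is optimal.

5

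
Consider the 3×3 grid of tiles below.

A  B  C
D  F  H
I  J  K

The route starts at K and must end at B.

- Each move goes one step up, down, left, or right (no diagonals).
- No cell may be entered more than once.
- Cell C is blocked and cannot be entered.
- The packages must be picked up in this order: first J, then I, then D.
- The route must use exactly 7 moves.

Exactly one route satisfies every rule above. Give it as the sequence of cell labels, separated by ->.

K -> H -> F -> J -> I -> D -> A -> B

The waypoints must appear in the order J, I, D, with no cell reused.
Route from K: up to H, left to F, down to J, left to I, 2× up (reaching A), right to B — 7 moves in all.
Check: order respected (J at step 3, I at step 4, D at step 5); 7 moves as required.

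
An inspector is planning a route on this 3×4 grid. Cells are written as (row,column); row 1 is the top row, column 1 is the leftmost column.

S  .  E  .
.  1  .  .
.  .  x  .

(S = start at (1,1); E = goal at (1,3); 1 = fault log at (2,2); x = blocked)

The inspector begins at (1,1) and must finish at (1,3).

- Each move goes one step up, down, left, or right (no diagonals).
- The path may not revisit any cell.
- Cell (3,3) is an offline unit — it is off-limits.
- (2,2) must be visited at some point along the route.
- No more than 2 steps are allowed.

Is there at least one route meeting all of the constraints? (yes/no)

Even ignoring the no-revisit rule, getting from (1,1) to (1,3) via (2,2) needs at least 2 + 2 = 4 moves (Manhattan distance per leg), which exceeds the 2-move limit.

no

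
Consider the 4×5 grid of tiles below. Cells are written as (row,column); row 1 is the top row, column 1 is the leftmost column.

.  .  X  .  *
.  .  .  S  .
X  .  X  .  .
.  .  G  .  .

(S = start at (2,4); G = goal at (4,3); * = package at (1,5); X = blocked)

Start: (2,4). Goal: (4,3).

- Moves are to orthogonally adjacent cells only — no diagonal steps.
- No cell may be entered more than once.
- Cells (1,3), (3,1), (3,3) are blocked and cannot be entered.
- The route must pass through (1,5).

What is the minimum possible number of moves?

Any route passes through (1,5) somewhere between (2,4) and (4,3). Summing Manhattan distances along the two legs ((2,4) → (1,5) → (4,3)) gives a lower bound of 2 + 5 = 7 moves.
A route of 7 moves achieves this: (2,4) → (1,4) → (1,5) → (2,5) → (3,5) → (4,5) → (4,4) → (4,3).
Since 7 matches the lower bound, it is optimal.

7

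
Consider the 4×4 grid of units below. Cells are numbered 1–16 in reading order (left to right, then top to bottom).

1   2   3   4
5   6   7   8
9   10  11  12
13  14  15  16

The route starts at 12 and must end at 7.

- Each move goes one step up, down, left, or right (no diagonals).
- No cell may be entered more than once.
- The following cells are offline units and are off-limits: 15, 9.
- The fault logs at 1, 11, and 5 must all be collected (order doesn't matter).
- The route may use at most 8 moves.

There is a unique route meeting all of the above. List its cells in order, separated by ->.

Any route must reach 1, 11, and 5 and still end at 7 within 8 moves, so the order of the required stops is forced.
Route from 12: 2× left (reaching 10), up to 6, left to 5, up to 1, 2× right (reaching 3), down to 7 — 8 moves in all.
Check: all required cells visited; 8 ≤ 8 moves.

12 -> 11 -> 10 -> 6 -> 5 -> 1 -> 2 -> 3 -> 7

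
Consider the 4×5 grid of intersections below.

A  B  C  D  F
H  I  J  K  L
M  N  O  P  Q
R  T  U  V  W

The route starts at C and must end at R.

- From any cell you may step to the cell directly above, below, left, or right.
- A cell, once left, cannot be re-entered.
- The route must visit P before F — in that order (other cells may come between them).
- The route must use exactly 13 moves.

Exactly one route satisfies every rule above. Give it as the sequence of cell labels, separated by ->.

The waypoints must appear in the order P, F, with no cell reused.
Route from C: 2× down (reaching O), right to P, 2× up (reaching D), right to F, 3× down (reaching W), 4× left (reaching R) — 13 moves in all.
Check: order respected (P at step 3, F at step 6); 13 moves as required.

C -> J -> O -> P -> K -> D -> F -> L -> Q -> W -> V -> U -> T -> R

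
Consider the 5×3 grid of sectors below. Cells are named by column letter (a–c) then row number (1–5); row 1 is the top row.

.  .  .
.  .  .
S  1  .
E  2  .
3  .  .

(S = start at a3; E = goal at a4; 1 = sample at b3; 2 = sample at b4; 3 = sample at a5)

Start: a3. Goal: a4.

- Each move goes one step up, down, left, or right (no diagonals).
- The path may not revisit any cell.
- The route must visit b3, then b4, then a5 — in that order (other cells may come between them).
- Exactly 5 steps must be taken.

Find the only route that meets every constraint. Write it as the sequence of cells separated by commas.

The waypoints must appear in the order b3, b4, a5, with no cell reused.
Route from a3: right to b3, 2× down (reaching b5), left to a5, up to a4 — 5 moves in all.
Check: order respected (1 at step 1, 2 at step 2, 3 at step 4); 5 moves as required.

a3, b3, b4, b5, a5, a4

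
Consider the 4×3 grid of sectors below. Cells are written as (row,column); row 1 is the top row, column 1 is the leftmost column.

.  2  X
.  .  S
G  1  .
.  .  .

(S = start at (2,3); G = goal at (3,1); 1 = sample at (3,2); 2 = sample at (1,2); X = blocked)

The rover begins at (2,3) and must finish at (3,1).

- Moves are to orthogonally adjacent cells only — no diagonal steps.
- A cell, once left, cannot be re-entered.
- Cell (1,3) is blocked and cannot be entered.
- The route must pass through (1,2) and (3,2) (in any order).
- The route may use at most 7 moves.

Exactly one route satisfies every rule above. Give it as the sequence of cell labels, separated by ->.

The 7-move cap with required stops at (1,2), (3,2) leaves no slack for detours.
Route from (2,3): down to (3,3), left to (3,2), 2× up (reaching (1,2)), left to (1,1), 2× down (reaching (3,1)) — 7 moves in all.
Check: all required cells visited; 7 ≤ 7 moves.

(2,3) -> (3,3) -> (3,2) -> (2,2) -> (1,2) -> (1,1) -> (2,1) -> (3,1)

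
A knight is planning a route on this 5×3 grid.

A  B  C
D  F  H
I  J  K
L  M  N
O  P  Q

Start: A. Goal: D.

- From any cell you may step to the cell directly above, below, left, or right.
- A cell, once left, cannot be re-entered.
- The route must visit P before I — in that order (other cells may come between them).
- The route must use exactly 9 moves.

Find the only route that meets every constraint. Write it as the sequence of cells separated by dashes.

A - B - F - J - M - P - O - L - I - D

The waypoints must appear in the order P, I, with no cell reused.
Route from A: right to B, 4× down (reaching P), left to O, 3× up (reaching D) — 9 moves in all.
Check: order respected (P at step 5, I at step 8); 9 moves as required.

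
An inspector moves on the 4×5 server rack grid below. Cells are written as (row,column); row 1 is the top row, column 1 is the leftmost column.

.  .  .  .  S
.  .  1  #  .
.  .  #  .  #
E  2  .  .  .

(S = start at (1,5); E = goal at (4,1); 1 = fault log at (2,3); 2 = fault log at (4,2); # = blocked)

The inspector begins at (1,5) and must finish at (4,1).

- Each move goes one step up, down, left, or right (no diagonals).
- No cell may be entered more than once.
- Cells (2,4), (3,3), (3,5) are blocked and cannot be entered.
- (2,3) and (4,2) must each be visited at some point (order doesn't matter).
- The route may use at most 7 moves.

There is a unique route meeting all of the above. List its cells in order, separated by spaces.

(1,5) (1,4) (1,3) (2,3) (2,2) (3,2) (4,2) (4,1)

The budget equals the shortest possible length, so every move has to be on a shortest route through the required cells.
Route from (1,5): left 2 to (1,3), down 1 to (2,3), left 1 to (2,2), down 2 to (4,2), left 1 to (4,1) — 7 moves in all.
Check: all required cells visited; 7 ≤ 7 moves.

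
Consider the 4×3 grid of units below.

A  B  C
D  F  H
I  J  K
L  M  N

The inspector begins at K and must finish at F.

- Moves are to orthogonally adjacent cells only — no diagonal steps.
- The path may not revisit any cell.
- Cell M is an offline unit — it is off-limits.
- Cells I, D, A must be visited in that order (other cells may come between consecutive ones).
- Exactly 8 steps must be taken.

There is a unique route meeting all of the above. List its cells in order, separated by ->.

K -> J -> I -> D -> A -> B -> C -> H -> F

The waypoints must appear in the order I, D, A, with no cell reused.
Route from K: left 2 to I, up 2 to A, right 2 to C, down 1 to H, left 1 to F — 8 moves in all.
Check: order respected (I at step 2, D at step 3, A at step 4); 8 moves as required.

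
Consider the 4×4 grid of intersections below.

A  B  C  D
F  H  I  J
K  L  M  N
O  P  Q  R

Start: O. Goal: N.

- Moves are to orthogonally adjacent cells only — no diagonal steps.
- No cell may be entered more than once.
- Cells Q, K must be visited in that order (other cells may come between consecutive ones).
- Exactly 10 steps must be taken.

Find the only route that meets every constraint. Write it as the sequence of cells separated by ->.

The waypoints must appear in the order Q, K, with no cell reused.
Route from O: right 2 to Q, up 1 to M, left 2 to K, up 1 to F, right 3 to J, down 1 to N — 10 moves in all.
Check: order respected (Q at step 2, K at step 5); 10 moves as required.

O -> P -> Q -> M -> L -> K -> F -> H -> I -> J -> N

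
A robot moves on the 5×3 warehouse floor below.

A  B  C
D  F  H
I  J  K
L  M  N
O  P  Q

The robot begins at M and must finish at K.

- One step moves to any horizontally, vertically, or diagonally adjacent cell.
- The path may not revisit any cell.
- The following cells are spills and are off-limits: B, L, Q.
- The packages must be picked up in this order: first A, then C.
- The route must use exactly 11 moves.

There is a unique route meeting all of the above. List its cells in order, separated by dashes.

M - O - P - N - J - I - D - A - F - C - H - K

The waypoints must appear in the order A, C, with no cell reused.
Route from M: down-left to O, right to P, up-right to N, up-left to J, left to I, 2× up (reaching A), down-right to F, up-right to C, 2× down (reaching K) — 11 moves in all.
Check: order respected (A at step 7, C at step 9); 11 moves as required.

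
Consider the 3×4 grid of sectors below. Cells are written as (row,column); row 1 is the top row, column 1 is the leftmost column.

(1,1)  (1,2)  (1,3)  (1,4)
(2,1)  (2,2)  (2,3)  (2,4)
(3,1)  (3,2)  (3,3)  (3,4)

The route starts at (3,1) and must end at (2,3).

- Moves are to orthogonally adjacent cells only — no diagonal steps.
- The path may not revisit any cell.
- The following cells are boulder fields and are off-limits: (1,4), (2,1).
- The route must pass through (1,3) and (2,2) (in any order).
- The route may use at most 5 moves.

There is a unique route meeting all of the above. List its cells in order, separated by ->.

(3,1) -> (3,2) -> (2,2) -> (1,2) -> (1,3) -> (2,3)

The 5-move cap with required stops at (1,3), (2,2) leaves no slack for detours.
Route from (3,1): right 1 to (3,2), up 2 to (1,2), right 1 to (1,3), down 1 to (2,3) — 5 moves in all.
Check: all required cells visited; 5 ≤ 5 moves.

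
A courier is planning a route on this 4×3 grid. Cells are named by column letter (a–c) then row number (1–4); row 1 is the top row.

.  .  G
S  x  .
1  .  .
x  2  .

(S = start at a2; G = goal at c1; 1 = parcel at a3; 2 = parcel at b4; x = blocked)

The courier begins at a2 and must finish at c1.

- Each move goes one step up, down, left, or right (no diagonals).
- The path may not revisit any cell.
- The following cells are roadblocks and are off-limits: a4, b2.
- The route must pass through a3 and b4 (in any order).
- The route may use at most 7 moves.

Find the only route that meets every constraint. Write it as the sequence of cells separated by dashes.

a2 - a3 - b3 - b4 - c4 - c3 - c2 - c1

The budget equals the shortest possible length, so every move has to be on a shortest route through the required cells.
Route from a2: down to a3, right to b3, down to b4, right to c4, 3× up (reaching c1) — 7 moves in all.
Check: all required cells visited; 7 ≤ 7 moves.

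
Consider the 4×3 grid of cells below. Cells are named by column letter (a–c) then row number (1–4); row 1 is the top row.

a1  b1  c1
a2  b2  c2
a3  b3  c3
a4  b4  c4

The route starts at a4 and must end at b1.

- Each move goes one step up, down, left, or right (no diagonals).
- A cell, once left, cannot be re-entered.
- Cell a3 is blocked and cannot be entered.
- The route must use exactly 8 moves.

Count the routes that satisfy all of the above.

Need simple routes of exactly 8 moves from a4 to b1 (Manhattan distance 4, so 2 moves are spent on a detour and 2 undoing it).
Enumerating: a4 b4 b3 c3 c2 b2 a2 a1 b1 | a4 b4 c4 c3 c2 b2 a2 a1 b1 | a4 b4 c4 c3 b3 b2 a2 a1 b1 | a4 b4 c4 c3 b3 b2 c2 c1 b1.
That gives 4 routes.

4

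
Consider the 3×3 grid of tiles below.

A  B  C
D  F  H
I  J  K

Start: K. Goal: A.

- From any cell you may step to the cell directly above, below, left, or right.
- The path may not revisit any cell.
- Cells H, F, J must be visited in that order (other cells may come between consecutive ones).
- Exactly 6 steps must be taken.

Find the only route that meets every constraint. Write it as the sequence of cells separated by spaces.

K H F J I D A

The waypoints must appear in the order H, F, J, with no cell reused.
Route from K: up 1 to H, left 1 to F, down 1 to J, left 1 to I, up 2 to A — 6 moves in all.
Check: order respected (H at step 1, F at step 2, J at step 3); 6 moves as required.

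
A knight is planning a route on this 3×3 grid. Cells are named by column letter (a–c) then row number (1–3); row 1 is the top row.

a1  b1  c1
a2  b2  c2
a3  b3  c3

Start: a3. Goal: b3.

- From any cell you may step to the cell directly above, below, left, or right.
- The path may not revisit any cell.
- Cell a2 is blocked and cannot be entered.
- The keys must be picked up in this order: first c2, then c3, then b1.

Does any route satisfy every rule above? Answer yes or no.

no

Every way from a3 to c2 runs through b3 — but b3 is where the route must end, so it would be entered once on the way to c2 and again at the finish.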